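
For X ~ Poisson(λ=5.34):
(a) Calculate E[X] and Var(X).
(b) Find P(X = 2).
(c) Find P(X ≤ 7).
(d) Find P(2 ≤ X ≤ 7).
(a) E[X] = 5.3400, Var(X) = 5.3400
(b) P(X = 2) = 0.068379
(c) P(X ≤ 7) = 0.828793
(d) P(2 ≤ X ≤ 7) = 0.798387

We have X ~ Poisson(λ=5.34).

(a) Moments:
E[X] = 5.3400
Var(X) = 5.3400
σ = √Var(X) = 2.3108

(b) Point probability using PMF:
P(X = 2) = 0.068379

(c) Cumulative probability using CDF:
P(X ≤ 7) = F(7) = 0.828793

(d) Range probability:
P(2 ≤ X ≤ 7) = P(X ≤ 7) - P(X ≤ 1)
                   = F(7) - F(1)
                   = 0.828793 - 0.030406
                   = 0.798387

This means approximately 79.8% of outcomes fall in the interval [2, 7].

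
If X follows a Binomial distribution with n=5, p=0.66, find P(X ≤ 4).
0.874767

We have X ~ Binomial(n=5, p=0.66).

The CDF gives us P(X ≤ k).

Using the CDF:
P(X ≤ 4) = 0.874767

This means there's approximately a 87.5% chance that X is at most 4.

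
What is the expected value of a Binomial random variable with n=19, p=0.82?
15.5800

We have X ~ Binomial(n=19, p=0.82).

For a Binomial distribution with n=19, p=0.82:
E[X] = 15.5800

This is the expected (average) value of X.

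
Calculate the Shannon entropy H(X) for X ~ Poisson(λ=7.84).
2.4371 nats

We have X ~ Poisson(λ=7.84).

The Shannon entropy measures the uncertainty or information content of the distribution.

For a Poisson distribution with λ=7.84:
H(X) = 2.4371 nats

(In bits, this would be 3.5160 bits.)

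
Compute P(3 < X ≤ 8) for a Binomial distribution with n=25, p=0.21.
0.739874

We have X ~ Binomial(n=25, p=0.21).

To find P(3 < X ≤ 8), we use:
P(3 < X ≤ 8) = P(X ≤ 8) - P(X ≤ 3)
                 = F(8) - F(3)
                 = 0.938615 - 0.198741
                 = 0.739874

So there's approximately a 74.0% chance that X falls in this range.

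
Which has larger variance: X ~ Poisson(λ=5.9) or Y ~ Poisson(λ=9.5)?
Y has larger variance (9.5000 > 5.9000)

Compute the variance for each distribution:

X ~ Poisson(λ=5.9):
Var(X) = 5.9000

Y ~ Poisson(λ=9.5):
Var(Y) = 9.5000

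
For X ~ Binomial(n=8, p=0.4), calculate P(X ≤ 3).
0.594086

We have X ~ Binomial(n=8, p=0.4).

The CDF gives us P(X ≤ k).

Using the CDF:
P(X ≤ 3) = 0.594086

This means there's approximately a 59.4% chance that X is at most 3.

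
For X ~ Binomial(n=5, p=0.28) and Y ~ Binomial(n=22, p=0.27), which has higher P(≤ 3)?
X has higher probability (P(X ≤ 3) = 0.9762 > P(Y ≤ 3) = 0.1168)

Compute P(≤ 3) for each distribution:

X ~ Binomial(n=5, p=0.28):
P(X ≤ 3) = 0.9762

Y ~ Binomial(n=22, p=0.27):
P(Y ≤ 3) = 0.1168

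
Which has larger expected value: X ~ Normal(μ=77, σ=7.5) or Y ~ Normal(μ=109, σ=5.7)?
Y has larger mean (109.0000 > 77.0000)

Compute the expected value for each distribution:

X ~ Normal(μ=77, σ=7.5):
E[X] = 77.0000

Y ~ Normal(μ=109, σ=5.7):
E[Y] = 109.0000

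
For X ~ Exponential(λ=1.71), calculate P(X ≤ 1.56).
0.930581

We have X ~ Exponential(λ=1.71).

The CDF gives us P(X ≤ k).

Using the CDF:
P(X ≤ 1.56) = 0.930581

This means there's approximately a 93.1% chance that X is at most 1.56.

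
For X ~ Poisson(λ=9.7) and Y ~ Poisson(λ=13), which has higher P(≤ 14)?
X has higher probability (P(X ≤ 14) = 0.9312 > P(Y ≤ 14) = 0.6751)

Compute P(≤ 14) for each distribution:

X ~ Poisson(λ=9.7):
P(X ≤ 14) = 0.9312

Y ~ Poisson(λ=13):
P(Y ≤ 14) = 0.6751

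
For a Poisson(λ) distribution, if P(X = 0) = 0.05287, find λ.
λ = 2.9399

For a Poisson(λ) distribution, the PMF at 0 is:
P(X = 0) = λ^0 e^(-λ) / 0! = e^(-λ)

Given P(X = 0) = 0.05287:
e^(-λ) = 0.05287
-λ = ln(0.05287)
λ = -ln(0.05287) = 2.9399

Verification: e^(-2.9399) = 0.05287 ✓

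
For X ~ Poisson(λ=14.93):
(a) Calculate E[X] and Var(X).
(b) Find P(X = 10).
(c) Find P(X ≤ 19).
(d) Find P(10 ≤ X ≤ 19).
(a) E[X] = 14.9300, Var(X) = 14.9300
(b) P(X = 10) = 0.049753
(c) P(X ≤ 19) = 0.879085
(d) P(10 ≤ X ≤ 19) = 0.806930

We have X ~ Poisson(λ=14.93).

(a) Moments:
E[X] = 14.9300
Var(X) = 14.9300
σ = √Var(X) = 3.8639

(b) Point probability using PMF:
P(X = 10) = 0.049753

(c) Cumulative probability using CDF:
P(X ≤ 19) = F(19) = 0.879085

(d) Range probability:
P(10 ≤ X ≤ 19) = P(X ≤ 19) - P(X ≤ 9)
                   = F(19) - F(9)
                   = 0.879085 - 0.072154
                   = 0.806930

This means approximately 80.7% of outcomes fall in the interval [10, 19].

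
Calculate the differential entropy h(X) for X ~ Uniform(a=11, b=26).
2.7081 nats

We have X ~ Uniform(a=11, b=26).

The differential entropy measures the uncertainty or information content of the distribution.

For a Uniform distribution with a=11, b=26:
h(X) = 2.7081 nats

(In bits, this would be 3.9069 bits.)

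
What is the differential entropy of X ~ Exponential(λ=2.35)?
0.1456 nats

We have X ~ Exponential(λ=2.35).

The differential entropy measures the uncertainty or information content of the distribution.

For an Exponential distribution with λ=2.35:
h(X) = 0.1456 nats

(In bits, this would be 0.2100 bits.)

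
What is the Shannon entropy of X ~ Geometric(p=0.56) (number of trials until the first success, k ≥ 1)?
1.2249 nats

We have X ~ Geometric(p=0.56) (number of trials until the first success, k ≥ 1).

The Shannon entropy measures the uncertainty or information content of the distribution.

For a Geometric distribution with p=0.56 (number of trials until the first success, k ≥ 1):
H(X) = 1.2249 nats

(In bits, this would be 1.7671 bits.)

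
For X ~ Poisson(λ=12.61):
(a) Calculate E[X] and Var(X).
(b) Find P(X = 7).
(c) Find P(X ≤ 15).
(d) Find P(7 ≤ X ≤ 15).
(a) E[X] = 12.6100, Var(X) = 12.6100
(b) P(X = 7) = 0.033583
(c) P(X ≤ 15) = 0.797022
(d) P(7 ≤ X ≤ 15) = 0.764566

We have X ~ Poisson(λ=12.61).

(a) Moments:
E[X] = 12.6100
Var(X) = 12.6100
σ = √Var(X) = 3.5511

(b) Point probability using PMF:
P(X = 7) = 0.033583

(c) Cumulative probability using CDF:
P(X ≤ 15) = F(15) = 0.797022

(d) Range probability:
P(7 ≤ X ≤ 15) = P(X ≤ 15) - P(X ≤ 6)
                   = F(15) - F(6)
                   = 0.797022 - 0.032457
                   = 0.764566

This means approximately 76.5% of outcomes fall in the interval [7, 15].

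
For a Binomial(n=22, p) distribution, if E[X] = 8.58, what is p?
p = 0.39

For a Binomial(n, p) distribution:
E[X] = n × p

Given n = 22 and E[X] = 8.58:
8.58 = 22 × p
p = 8.58 / 22 = 0.39

Verification: Binomial(22, 0.39) has E[X] = 8.58 ✓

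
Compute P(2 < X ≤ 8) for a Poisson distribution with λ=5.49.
0.806207

We have X ~ Poisson(λ=5.49).

To find P(2 < X ≤ 8), we use:
P(2 < X ≤ 8) = P(X ≤ 8) - P(X ≤ 2)
                 = F(8) - F(2)
                 = 0.895203 - 0.088997
                 = 0.806207

So there's approximately a 80.6% chance that X falls in this range.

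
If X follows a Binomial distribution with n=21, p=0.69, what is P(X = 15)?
0.184255

We have X ~ Binomial(n=21, p=0.69).

For a Binomial distribution, the PMF gives us the probability of each outcome.

Using the PMF formula:
P(X = 15) = 0.184255

Rounded to 4 decimal places: 0.1843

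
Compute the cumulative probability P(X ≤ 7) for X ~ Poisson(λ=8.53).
0.381725

We have X ~ Poisson(λ=8.53).

The CDF gives us P(X ≤ k).

Using the CDF:
P(X ≤ 7) = 0.381725

This means there's approximately a 38.2% chance that X is at most 7.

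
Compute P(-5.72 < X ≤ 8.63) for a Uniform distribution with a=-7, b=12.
0.755263

We have X ~ Uniform(a=-7, b=12).

To find P(-5.72 < X ≤ 8.63), we use:
P(-5.72 < X ≤ 8.63) = P(X ≤ 8.63) - P(X ≤ -5.72)
                 = F(8.63) - F(-5.72)
                 = 0.822632 - 0.067368
                 = 0.755263

So there's approximately a 75.5% chance that X falls in this range.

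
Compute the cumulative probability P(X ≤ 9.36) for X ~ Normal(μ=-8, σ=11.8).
0.929380

We have X ~ Normal(μ=-8, σ=11.8).

The CDF gives us P(X ≤ k).

Using the CDF:
P(X ≤ 9.36) = 0.929380

This means there's approximately a 92.9% chance that X is at most 9.36.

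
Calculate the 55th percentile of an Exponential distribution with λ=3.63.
0.2200

We have X ~ Exponential(λ=3.63).

We want to find x such that P(X ≤ x) = 0.55.

This is the 55th percentile, which means 55% of values fall below this point.

Using the inverse CDF (quantile function):
x = F⁻¹(0.55) = 0.2200

Verification: P(X ≤ 0.2200) = 0.55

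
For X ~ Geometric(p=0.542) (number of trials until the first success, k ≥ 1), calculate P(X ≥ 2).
0.458000

We have X ~ Geometric(p=0.542) (number of trials until the first success, k ≥ 1).

For discrete distributions, P(X ≥ 2) = 1 - P(X ≤ 1).

P(X ≤ 1) = 0.542000
P(X ≥ 2) = 1 - 0.542000 = 0.458000

So there's approximately a 45.8% chance that X is at least 2.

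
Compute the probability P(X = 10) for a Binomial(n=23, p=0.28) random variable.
0.047354

We have X ~ Binomial(n=23, p=0.28).

For a Binomial distribution, the PMF gives us the probability of each outcome.

Using the PMF formula:
P(X = 10) = 0.047354

Rounded to 4 decimal places: 0.0474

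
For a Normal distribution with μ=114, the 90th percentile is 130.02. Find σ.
σ = 12.5005

For X ~ Normal(μ, σ), the p-th percentile satisfies x = μ + z_p × σ,
where z_p = Φ⁻¹(p) is the standard normal quantile.

Step 1: z_{0.9} = Φ⁻¹(0.9) = 1.2816

Step 2: Solve for σ:
130.02 = 114 + 1.2816 × σ
σ = (130.02 - 114) / 1.2816
σ = 16.02 / 1.2816
σ = 12.5005

Verification: μ + z × σ = 114 + 1.2816 × 12.5005 = 130.02 ✓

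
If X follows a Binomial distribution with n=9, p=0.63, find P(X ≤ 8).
0.984366

We have X ~ Binomial(n=9, p=0.63).

The CDF gives us P(X ≤ k).

Using the CDF:
P(X ≤ 8) = 0.984366

This means there's approximately a 98.4% chance that X is at most 8.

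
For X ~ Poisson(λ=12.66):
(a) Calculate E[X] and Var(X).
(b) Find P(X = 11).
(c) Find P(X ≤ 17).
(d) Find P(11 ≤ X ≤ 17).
(a) E[X] = 12.6600, Var(X) = 12.6600
(b) P(X = 11) = 0.106524
(c) P(X ≤ 17) = 0.908177
(d) P(11 ≤ X ≤ 17) = 0.626159

We have X ~ Poisson(λ=12.66).

(a) Moments:
E[X] = 12.6600
Var(X) = 12.6600
σ = √Var(X) = 3.5581

(b) Point probability using PMF:
P(X = 11) = 0.106524

(c) Cumulative probability using CDF:
P(X ≤ 17) = F(17) = 0.908177

(d) Range probability:
P(11 ≤ X ≤ 17) = P(X ≤ 17) - P(X ≤ 10)
                   = F(17) - F(10)
                   = 0.908177 - 0.282018
                   = 0.626159

This means approximately 62.6% of outcomes fall in the interval [11, 17].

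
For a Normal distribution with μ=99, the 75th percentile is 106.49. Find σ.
σ = 11.1047

For X ~ Normal(μ, σ), the p-th percentile satisfies x = μ + z_p × σ,
where z_p = Φ⁻¹(p) is the standard normal quantile.

Step 1: z_{0.75} = Φ⁻¹(0.75) = 0.6745

Step 2: Solve for σ:
106.49 = 99 + 0.6745 × σ
σ = (106.49 - 99) / 0.6745
σ = 7.49 / 0.6745
σ = 11.1047

Verification: μ + z × σ = 99 + 0.6745 × 11.1047 = 106.49 ✓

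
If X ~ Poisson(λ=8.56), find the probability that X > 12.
0.094587

We have X ~ Poisson(λ=8.56).

P(X > 12) = 1 - P(X ≤ 12)
                = 1 - F(12)
                = 1 - 0.905413
                = 0.094587

So there's approximately a 9.5% chance that X exceeds 12.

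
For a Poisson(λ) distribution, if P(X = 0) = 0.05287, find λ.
λ = 2.9399

For a Poisson(λ) distribution, the PMF at 0 is:
P(X = 0) = λ^0 e^(-λ) / 0! = e^(-λ)

Given P(X = 0) = 0.05287:
e^(-λ) = 0.05287
-λ = ln(0.05287)
λ = -ln(0.05287) = 2.9399

Verification: e^(-2.9399) = 0.05287 ✓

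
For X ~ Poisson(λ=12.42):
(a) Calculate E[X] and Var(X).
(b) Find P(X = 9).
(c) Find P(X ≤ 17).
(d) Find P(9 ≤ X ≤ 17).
(a) E[X] = 12.4200, Var(X) = 12.4200
(b) P(X = 9) = 0.078234
(c) P(X ≤ 17) = 0.919505
(d) P(9 ≤ X ≤ 17) = 0.790118

We have X ~ Poisson(λ=12.42).

(a) Moments:
E[X] = 12.4200
Var(X) = 12.4200
σ = √Var(X) = 3.5242

(b) Point probability using PMF:
P(X = 9) = 0.078234

(c) Cumulative probability using CDF:
P(X ≤ 17) = F(17) = 0.919505

(d) Range probability:
P(9 ≤ X ≤ 17) = P(X ≤ 17) - P(X ≤ 8)
                   = F(17) - F(8)
                   = 0.919505 - 0.129387
                   = 0.790118

This means approximately 79.0% of outcomes fall in the interval [9, 17].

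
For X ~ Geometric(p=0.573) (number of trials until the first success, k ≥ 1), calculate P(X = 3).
0.104475

We have X ~ Geometric(p=0.573) (number of trials until the first success, k ≥ 1).

For a Geometric distribution, the PMF gives us the probability of each outcome.

Using the PMF formula:
P(X = 3) = 0.104475

Rounded to 4 decimal places: 0.1045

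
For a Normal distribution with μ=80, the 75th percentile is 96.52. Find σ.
σ = 24.4926

For X ~ Normal(μ, σ), the p-th percentile satisfies x = μ + z_p × σ,
where z_p = Φ⁻¹(p) is the standard normal quantile.

Step 1: z_{0.75} = Φ⁻¹(0.75) = 0.6745

Step 2: Solve for σ:
96.52 = 80 + 0.6745 × σ
σ = (96.52 - 80) / 0.6745
σ = 16.52 / 0.6745
σ = 24.4926

Verification: μ + z × σ = 80 + 0.6745 × 24.4926 = 96.52 ✓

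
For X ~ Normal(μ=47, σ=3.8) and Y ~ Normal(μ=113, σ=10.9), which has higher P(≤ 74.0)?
X has higher probability (P(X ≤ 74.0) = 1.0000 > P(Y ≤ 74.0) = 0.0002)

Compute P(≤ 74.0) for each distribution:

X ~ Normal(μ=47, σ=3.8):
P(X ≤ 74.0) = 1.0000

Y ~ Normal(μ=113, σ=10.9):
P(Y ≤ 74.0) = 0.0002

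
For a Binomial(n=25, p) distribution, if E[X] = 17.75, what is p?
p = 0.71

For a Binomial(n, p) distribution:
E[X] = n × p

Given n = 25 and E[X] = 17.75:
17.75 = 25 × p
p = 17.75 / 25 = 0.71

Verification: Binomial(25, 0.71) has E[X] = 17.75 ✓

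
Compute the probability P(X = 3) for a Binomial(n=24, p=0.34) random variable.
0.012914

We have X ~ Binomial(n=24, p=0.34).

For a Binomial distribution, the PMF gives us the probability of each outcome.

Using the PMF formula:
P(X = 3) = 0.012914

Rounded to 4 decimal places: 0.0129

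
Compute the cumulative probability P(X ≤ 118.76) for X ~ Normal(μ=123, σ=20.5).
0.418072

We have X ~ Normal(μ=123, σ=20.5).

The CDF gives us P(X ≤ k).

Using the CDF:
P(X ≤ 118.76) = 0.418072

This means there's approximately a 41.8% chance that X is at most 118.76.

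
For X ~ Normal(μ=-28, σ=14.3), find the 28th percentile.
-36.3346

We have X ~ Normal(μ=-28, σ=14.3).

We want to find x such that P(X ≤ x) = 0.28.

This is the 28th percentile, which means 28% of values fall below this point.

Using the inverse CDF (quantile function):
x = F⁻¹(0.28) = -36.3346

Verification: P(X ≤ -36.3346) = 0.28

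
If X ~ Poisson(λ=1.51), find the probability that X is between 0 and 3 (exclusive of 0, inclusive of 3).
0.712186

We have X ~ Poisson(λ=1.51).

To find P(0 < X ≤ 3), we use:
P(0 < X ≤ 3) = P(X ≤ 3) - P(X ≤ 0)
                 = F(3) - F(0)
                 = 0.933096 - 0.220910
                 = 0.712186

So there's approximately a 71.2% chance that X falls in this range.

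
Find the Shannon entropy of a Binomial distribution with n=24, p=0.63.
2.2785 nats

We have X ~ Binomial(n=24, p=0.63).

The Shannon entropy measures the uncertainty or information content of the distribution.

For a Binomial distribution with n=24, p=0.63:
H(X) = 2.2785 nats

(In bits, this would be 3.2872 bits.)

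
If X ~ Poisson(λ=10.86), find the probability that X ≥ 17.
0.050951

We have X ~ Poisson(λ=10.86).

For discrete distributions, P(X ≥ 17) = 1 - P(X ≤ 16).

P(X ≤ 16) = 0.949049
P(X ≥ 17) = 1 - 0.949049 = 0.050951

So there's approximately a 5.1% chance that X is at least 17.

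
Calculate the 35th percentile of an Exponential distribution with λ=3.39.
0.1271

We have X ~ Exponential(λ=3.39).

We want to find x such that P(X ≤ x) = 0.35.

This is the 35th percentile, which means 35% of values fall below this point.

Using the inverse CDF (quantile function):
x = F⁻¹(0.35) = 0.1271

Verification: P(X ≤ 0.1271) = 0.35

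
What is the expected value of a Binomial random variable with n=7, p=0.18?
1.2600

We have X ~ Binomial(n=7, p=0.18).

For a Binomial distribution with n=7, p=0.18:
E[X] = 1.2600

This is the expected (average) value of X.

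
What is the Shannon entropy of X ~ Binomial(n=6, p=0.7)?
1.5110 nats

We have X ~ Binomial(n=6, p=0.7).

The Shannon entropy measures the uncertainty or information content of the distribution.

For a Binomial distribution with n=6, p=0.7:
H(X) = 1.5110 nats

(In bits, this would be 2.1799 bits.)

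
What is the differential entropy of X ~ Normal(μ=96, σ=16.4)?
4.2162 nats

We have X ~ Normal(μ=96, σ=16.4).

The differential entropy measures the uncertainty or information content of the distribution.

For a Normal distribution with μ=96, σ=16.4:
h(X) = 4.2162 nats

(In bits, this would be 6.0827 bits.)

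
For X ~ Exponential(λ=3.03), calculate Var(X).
0.1089

We have X ~ Exponential(λ=3.03).

For an Exponential distribution with λ=3.03:
Var(X) = 0.1089

The variance measures the spread of the distribution around the mean.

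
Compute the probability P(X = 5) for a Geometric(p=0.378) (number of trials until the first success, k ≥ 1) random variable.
0.056579

We have X ~ Geometric(p=0.378) (number of trials until the first success, k ≥ 1).

For a Geometric distribution, the PMF gives us the probability of each outcome.

Using the PMF formula:
P(X = 5) = 0.056579

Rounded to 4 decimal places: 0.0566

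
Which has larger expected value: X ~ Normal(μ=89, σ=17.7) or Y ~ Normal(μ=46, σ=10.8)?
X has larger mean (89.0000 > 46.0000)

Compute the expected value for each distribution:

X ~ Normal(μ=89, σ=17.7):
E[X] = 89.0000

Y ~ Normal(μ=46, σ=10.8):
E[Y] = 46.0000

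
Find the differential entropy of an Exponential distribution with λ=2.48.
0.0917 nats

We have X ~ Exponential(λ=2.48).

The differential entropy measures the uncertainty or information content of the distribution.

For an Exponential distribution with λ=2.48:
h(X) = 0.0917 nats

(In bits, this would be 0.1324 bits.)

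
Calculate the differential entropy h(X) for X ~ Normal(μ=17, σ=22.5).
4.5325 nats

We have X ~ Normal(μ=17, σ=22.5).

The differential entropy measures the uncertainty or information content of the distribution.

For a Normal distribution with μ=17, σ=22.5:
h(X) = 4.5325 nats

(In bits, this would be 6.5389 bits.)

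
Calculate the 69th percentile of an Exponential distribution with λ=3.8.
0.3082

We have X ~ Exponential(λ=3.8).

We want to find x such that P(X ≤ x) = 0.69.

This is the 69th percentile, which means 69% of values fall below this point.

Using the inverse CDF (quantile function):
x = F⁻¹(0.69) = 0.3082

Verification: P(X ≤ 0.3082) = 0.69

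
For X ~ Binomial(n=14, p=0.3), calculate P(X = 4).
0.229034

We have X ~ Binomial(n=14, p=0.3).

For a Binomial distribution, the PMF gives us the probability of each outcome.

Using the PMF formula:
P(X = 4) = 0.229034

Rounded to 4 decimal places: 0.2290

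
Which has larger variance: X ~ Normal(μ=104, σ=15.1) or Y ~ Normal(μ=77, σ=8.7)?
X has larger variance (228.0100 > 75.6900)

Compute the variance for each distribution:

X ~ Normal(μ=104, σ=15.1):
Var(X) = 228.0100

Y ~ Normal(μ=77, σ=8.7):
Var(Y) = 75.6900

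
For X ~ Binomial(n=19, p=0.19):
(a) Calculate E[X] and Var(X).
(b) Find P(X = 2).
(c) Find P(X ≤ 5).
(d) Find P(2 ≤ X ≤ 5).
(a) E[X] = 3.6100, Var(X) = 2.9241
(b) P(X = 2) = 0.171691
(c) P(X ≤ 5) = 0.864293
(d) P(2 ≤ X ≤ 5) = 0.764717

We have X ~ Binomial(n=19, p=0.19).

(a) Moments:
E[X] = 3.6100
Var(X) = 2.9241
σ = √Var(X) = 1.7100

(b) Point probability using PMF:
P(X = 2) = 0.171691

(c) Cumulative probability using CDF:
P(X ≤ 5) = F(5) = 0.864293

(d) Range probability:
P(2 ≤ X ≤ 5) = P(X ≤ 5) - P(X ≤ 1)
                   = F(5) - F(1)
                   = 0.864293 - 0.099576
                   = 0.764717

This means approximately 76.5% of outcomes fall in the interval [2, 5].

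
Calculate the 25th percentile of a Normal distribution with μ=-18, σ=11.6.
-25.8241

We have X ~ Normal(μ=-18, σ=11.6).

We want to find x such that P(X ≤ x) = 0.25.

This is the 25th percentile, which means 25% of values fall below this point.

Using the inverse CDF (quantile function):
x = F⁻¹(0.25) = -25.8241

Verification: P(X ≤ -25.8241) = 0.25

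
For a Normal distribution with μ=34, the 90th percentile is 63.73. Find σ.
σ = 23.1984

For X ~ Normal(μ, σ), the p-th percentile satisfies x = μ + z_p × σ,
where z_p = Φ⁻¹(p) is the standard normal quantile.

Step 1: z_{0.9} = Φ⁻¹(0.9) = 1.2816

Step 2: Solve for σ:
63.73 = 34 + 1.2816 × σ
σ = (63.73 - 34) / 1.2816
σ = 29.73 / 1.2816
σ = 23.1984

Verification: μ + z × σ = 34 + 1.2816 × 23.1984 = 63.73 ✓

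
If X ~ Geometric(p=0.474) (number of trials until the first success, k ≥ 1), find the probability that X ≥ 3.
0.276676

We have X ~ Geometric(p=0.474) (number of trials until the first success, k ≥ 1).

For discrete distributions, P(X ≥ 3) = 1 - P(X ≤ 2).

P(X ≤ 2) = 0.723324
P(X ≥ 3) = 1 - 0.723324 = 0.276676

So there's approximately a 27.7% chance that X is at least 3.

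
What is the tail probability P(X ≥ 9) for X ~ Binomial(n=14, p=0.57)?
0.394757

We have X ~ Binomial(n=14, p=0.57).

For discrete distributions, P(X ≥ 9) = 1 - P(X ≤ 8).

P(X ≤ 8) = 0.605243
P(X ≥ 9) = 1 - 0.605243 = 0.394757

So there's approximately a 39.5% chance that X is at least 9.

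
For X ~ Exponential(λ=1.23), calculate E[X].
0.8130

We have X ~ Exponential(λ=1.23).

For an Exponential distribution with λ=1.23:
E[X] = 0.8130

This is the expected (average) value of X.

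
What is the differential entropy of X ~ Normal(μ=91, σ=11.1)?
3.8259 nats

We have X ~ Normal(μ=91, σ=11.1).

The differential entropy measures the uncertainty or information content of the distribution.

For a Normal distribution with μ=91, σ=11.1:
h(X) = 3.8259 nats

(In bits, this would be 5.5196 bits.)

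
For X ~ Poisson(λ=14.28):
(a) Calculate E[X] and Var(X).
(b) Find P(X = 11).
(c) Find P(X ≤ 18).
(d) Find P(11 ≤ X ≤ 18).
(a) E[X] = 14.2800, Var(X) = 14.2800
(b) P(X = 11) = 0.079274
(c) P(X ≤ 18) = 0.866501
(d) P(11 ≤ X ≤ 18) = 0.708644

We have X ~ Poisson(λ=14.28).

(a) Moments:
E[X] = 14.2800
Var(X) = 14.2800
σ = √Var(X) = 3.7789

(b) Point probability using PMF:
P(X = 11) = 0.079274

(c) Cumulative probability using CDF:
P(X ≤ 18) = F(18) = 0.866501

(d) Range probability:
P(11 ≤ X ≤ 18) = P(X ≤ 18) - P(X ≤ 10)
                   = F(18) - F(10)
                   = 0.866501 - 0.157857
                   = 0.708644

This means approximately 70.9% of outcomes fall in the interval [11, 18].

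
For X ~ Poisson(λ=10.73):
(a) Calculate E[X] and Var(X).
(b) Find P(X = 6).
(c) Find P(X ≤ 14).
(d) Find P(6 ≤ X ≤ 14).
(a) E[X] = 10.7300, Var(X) = 10.7300
(b) P(X = 6) = 0.046375
(c) P(X ≤ 14) = 0.872955
(d) P(6 ≤ X ≤ 14) = 0.828918

We have X ~ Poisson(λ=10.73).

(a) Moments:
E[X] = 10.7300
Var(X) = 10.7300
σ = √Var(X) = 3.2757

(b) Point probability using PMF:
P(X = 6) = 0.046375

(c) Cumulative probability using CDF:
P(X ≤ 14) = F(14) = 0.872955

(d) Range probability:
P(6 ≤ X ≤ 14) = P(X ≤ 14) - P(X ≤ 5)
                   = F(14) - F(5)
                   = 0.872955 - 0.044037
                   = 0.828918

This means approximately 82.9% of outcomes fall in the interval [6, 14].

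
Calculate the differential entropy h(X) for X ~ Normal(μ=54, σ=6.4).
3.2752 nats

We have X ~ Normal(μ=54, σ=6.4).

The differential entropy measures the uncertainty or information content of the distribution.

For a Normal distribution with μ=54, σ=6.4:
h(X) = 3.2752 nats

(In bits, this would be 4.7252 bits.)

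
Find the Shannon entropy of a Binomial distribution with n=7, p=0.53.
1.6938 nats

We have X ~ Binomial(n=7, p=0.53).

The Shannon entropy measures the uncertainty or information content of the distribution.

For a Binomial distribution with n=7, p=0.53:
H(X) = 1.6938 nats

(In bits, this would be 2.4436 bits.)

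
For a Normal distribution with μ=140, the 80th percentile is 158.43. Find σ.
σ = 21.8982

For X ~ Normal(μ, σ), the p-th percentile satisfies x = μ + z_p × σ,
where z_p = Φ⁻¹(p) is the standard normal quantile.

Step 1: z_{0.8} = Φ⁻¹(0.8) = 0.8416

Step 2: Solve for σ:
158.43 = 140 + 0.8416 × σ
σ = (158.43 - 140) / 0.8416
σ = 18.43 / 0.8416
σ = 21.8982

Verification: μ + z × σ = 140 + 0.8416 × 21.8982 = 158.43 ✓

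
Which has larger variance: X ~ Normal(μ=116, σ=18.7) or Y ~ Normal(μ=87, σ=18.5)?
X has larger variance (349.6900 > 342.2500)

Compute the variance for each distribution:

X ~ Normal(μ=116, σ=18.7):
Var(X) = 349.6900

Y ~ Normal(μ=87, σ=18.5):
Var(Y) = 342.2500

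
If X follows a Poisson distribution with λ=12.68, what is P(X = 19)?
0.023298

We have X ~ Poisson(λ=12.68).

For a Poisson distribution, the PMF gives us the probability of each outcome.

Using the PMF formula:
P(X = 19) = 0.023298

Rounded to 4 decimal places: 0.0233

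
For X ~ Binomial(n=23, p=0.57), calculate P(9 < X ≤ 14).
0.653185

We have X ~ Binomial(n=23, p=0.57).

To find P(9 < X ≤ 14), we use:
P(9 < X ≤ 14) = P(X ≤ 14) - P(X ≤ 9)
                 = F(14) - F(9)
                 = 0.718103 - 0.064918
                 = 0.653185

So there's approximately a 65.3% chance that X falls in this range.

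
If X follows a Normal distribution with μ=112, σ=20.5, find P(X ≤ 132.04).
0.835854

We have X ~ Normal(μ=112, σ=20.5).

The CDF gives us P(X ≤ k).

Using the CDF:
P(X ≤ 132.04) = 0.835854

This means there's approximately a 83.6% chance that X is at most 132.04.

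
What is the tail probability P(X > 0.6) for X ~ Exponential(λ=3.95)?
0.093481

We have X ~ Exponential(λ=3.95).

P(X > 0.6) = 1 - P(X ≤ 0.6)
                = 1 - F(0.6)
                = 1 - 0.906519
                = 0.093481

So there's approximately a 9.3% chance that X exceeds 0.6.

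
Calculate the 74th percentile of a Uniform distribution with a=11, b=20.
17.6600

We have X ~ Uniform(a=11, b=20).

We want to find x such that P(X ≤ x) = 0.74.

This is the 74th percentile, which means 74% of values fall below this point.

Using the inverse CDF (quantile function):
x = F⁻¹(0.74) = 17.6600

Verification: P(X ≤ 17.6600) = 0.74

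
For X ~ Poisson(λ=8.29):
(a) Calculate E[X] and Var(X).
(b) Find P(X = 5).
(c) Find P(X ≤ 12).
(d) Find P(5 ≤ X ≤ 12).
(a) E[X] = 8.2900, Var(X) = 8.2900
(b) P(X = 5) = 0.081901
(c) P(X ≤ 12) = 0.921224
(d) P(5 ≤ X ≤ 12) = 0.837034

We have X ~ Poisson(λ=8.29).

(a) Moments:
E[X] = 8.2900
Var(X) = 8.2900
σ = √Var(X) = 2.8792

(b) Point probability using PMF:
P(X = 5) = 0.081901

(c) Cumulative probability using CDF:
P(X ≤ 12) = F(12) = 0.921224

(d) Range probability:
P(5 ≤ X ≤ 12) = P(X ≤ 12) - P(X ≤ 4)
                   = F(12) - F(4)
                   = 0.921224 - 0.084190
                   = 0.837034

This means approximately 83.7% of outcomes fall in the interval [5, 12].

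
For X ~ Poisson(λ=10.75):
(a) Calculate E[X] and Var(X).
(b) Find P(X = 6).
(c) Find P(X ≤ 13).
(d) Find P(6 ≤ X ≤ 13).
(a) E[X] = 10.7500, Var(X) = 10.7500
(b) P(X = 6) = 0.045968
(c) P(X ≤ 13) = 0.803896
(d) P(6 ≤ X ≤ 13) = 0.760375

We have X ~ Poisson(λ=10.75).

(a) Moments:
E[X] = 10.7500
Var(X) = 10.7500
σ = √Var(X) = 3.2787

(b) Point probability using PMF:
P(X = 6) = 0.045968

(c) Cumulative probability using CDF:
P(X ≤ 13) = F(13) = 0.803896

(d) Range probability:
P(6 ≤ X ≤ 13) = P(X ≤ 13) - P(X ≤ 5)
                   = F(13) - F(5)
                   = 0.803896 - 0.043521
                   = 0.760375

This means approximately 76.0% of outcomes fall in the interval [6, 13].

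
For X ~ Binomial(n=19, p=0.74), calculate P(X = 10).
0.024697

We have X ~ Binomial(n=19, p=0.74).

For a Binomial distribution, the PMF gives us the probability of each outcome.

Using the PMF formula:
P(X = 10) = 0.024697

Rounded to 4 decimal places: 0.0247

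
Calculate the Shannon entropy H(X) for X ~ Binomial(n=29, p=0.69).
2.3292 nats

We have X ~ Binomial(n=29, p=0.69).

The Shannon entropy measures the uncertainty or information content of the distribution.

For a Binomial distribution with n=29, p=0.69:
H(X) = 2.3292 nats

(In bits, this would be 3.3604 bits.)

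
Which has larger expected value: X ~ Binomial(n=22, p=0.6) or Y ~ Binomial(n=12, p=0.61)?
X has larger mean (13.2000 > 7.3200)

Compute the expected value for each distribution:

X ~ Binomial(n=22, p=0.6):
E[X] = 13.2000

Y ~ Binomial(n=12, p=0.61):
E[Y] = 7.3200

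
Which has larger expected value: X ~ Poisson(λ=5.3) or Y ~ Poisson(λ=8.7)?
Y has larger mean (8.7000 > 5.3000)

Compute the expected value for each distribution:

X ~ Poisson(λ=5.3):
E[X] = 5.3000

Y ~ Poisson(λ=8.7):
E[Y] = 8.7000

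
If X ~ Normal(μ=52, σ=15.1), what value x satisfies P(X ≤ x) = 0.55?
53.8975

We have X ~ Normal(μ=52, σ=15.1).

We want to find x such that P(X ≤ x) = 0.55.

This is the 55th percentile, which means 55% of values fall below this point.

Using the inverse CDF (quantile function):
x = F⁻¹(0.55) = 53.8975

Verification: P(X ≤ 53.8975) = 0.55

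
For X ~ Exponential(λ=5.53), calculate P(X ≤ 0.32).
0.829599

We have X ~ Exponential(λ=5.53).

The CDF gives us P(X ≤ k).

Using the CDF:
P(X ≤ 0.32) = 0.829599

This means there's approximately a 83.0% chance that X is at most 0.32.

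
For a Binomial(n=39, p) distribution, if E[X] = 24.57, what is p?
p = 0.63

For a Binomial(n, p) distribution:
E[X] = n × p

Given n = 39 and E[X] = 24.57:
24.57 = 39 × p
p = 24.57 / 39 = 0.63

Verification: Binomial(39, 0.63) has E[X] = 24.57 ✓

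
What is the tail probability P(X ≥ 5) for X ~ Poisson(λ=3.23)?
0.224750

We have X ~ Poisson(λ=3.23).

For discrete distributions, P(X ≥ 5) = 1 - P(X ≤ 4).

P(X ≤ 4) = 0.775250
P(X ≥ 5) = 1 - 0.775250 = 0.224750

So there's approximately a 22.5% chance that X is at least 5.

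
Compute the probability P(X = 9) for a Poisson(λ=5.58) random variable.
0.054523

We have X ~ Poisson(λ=5.58).

For a Poisson distribution, the PMF gives us the probability of each outcome.

Using the PMF formula:
P(X = 9) = 0.054523

Rounded to 4 decimal places: 0.0545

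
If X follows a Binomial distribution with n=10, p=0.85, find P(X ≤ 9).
0.803126

We have X ~ Binomial(n=10, p=0.85).

The CDF gives us P(X ≤ k).

Using the CDF:
P(X ≤ 9) = 0.803126

This means there's approximately a 80.3% chance that X is at most 9.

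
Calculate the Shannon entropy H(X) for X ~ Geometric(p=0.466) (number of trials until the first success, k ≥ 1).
1.4825 nats

We have X ~ Geometric(p=0.466) (number of trials until the first success, k ≥ 1).

The Shannon entropy measures the uncertainty or information content of the distribution.

For a Geometric distribution with p=0.466 (number of trials until the first success, k ≥ 1):
H(X) = 1.4825 nats

(In bits, this would be 2.1388 bits.)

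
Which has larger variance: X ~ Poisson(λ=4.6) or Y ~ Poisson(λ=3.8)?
X has larger variance (4.6000 > 3.8000)

Compute the variance for each distribution:

X ~ Poisson(λ=4.6):
Var(X) = 4.6000

Y ~ Poisson(λ=3.8):
Var(Y) = 3.8000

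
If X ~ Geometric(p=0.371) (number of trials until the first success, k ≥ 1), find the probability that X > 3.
0.248858

We have X ~ Geometric(p=0.371) (number of trials until the first success, k ≥ 1).

P(X > 3) = 1 - P(X ≤ 3)
                = 1 - F(3)
                = 1 - 0.751142
                = 0.248858

So there's approximately a 24.9% chance that X exceeds 3.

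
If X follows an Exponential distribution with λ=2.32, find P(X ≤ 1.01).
0.903980

We have X ~ Exponential(λ=2.32).

The CDF gives us P(X ≤ k).

Using the CDF:
P(X ≤ 1.01) = 0.903980

This means there's approximately a 90.4% chance that X is at most 1.01.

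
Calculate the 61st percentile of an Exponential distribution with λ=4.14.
0.2274

We have X ~ Exponential(λ=4.14).

We want to find x such that P(X ≤ x) = 0.61.

This is the 61st percentile, which means 61% of values fall below this point.

Using the inverse CDF (quantile function):
x = F⁻¹(0.61) = 0.2274

Verification: P(X ≤ 0.2274) = 0.61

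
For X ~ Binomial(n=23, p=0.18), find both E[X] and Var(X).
E[X] = 4.1400, Var(X) = 3.3948

We have X ~ Binomial(n=23, p=0.18).

For a Binomial distribution with n=23, p=0.18:

Expected value:
E[X] = 4.1400

Variance:
Var(X) = 3.3948

Standard deviation:
σ = √Var(X) = 1.8425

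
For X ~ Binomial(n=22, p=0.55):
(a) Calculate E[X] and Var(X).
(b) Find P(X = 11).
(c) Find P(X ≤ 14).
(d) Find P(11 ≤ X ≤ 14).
(a) E[X] = 12.1000, Var(X) = 5.4450
(b) P(X = 11) = 0.150585
(c) P(X ≤ 14) = 0.848246
(d) P(11 ≤ X ≤ 14) = 0.602542

We have X ~ Binomial(n=22, p=0.55).

(a) Moments:
E[X] = 12.1000
Var(X) = 5.4450
σ = √Var(X) = 2.3335

(b) Point probability using PMF:
P(X = 11) = 0.150585

(c) Cumulative probability using CDF:
P(X ≤ 14) = F(14) = 0.848246

(d) Range probability:
P(11 ≤ X ≤ 14) = P(X ≤ 14) - P(X ≤ 10)
                   = F(14) - F(10)
                   = 0.848246 - 0.245704
                   = 0.602542

This means approximately 60.3% of outcomes fall in the interval [11, 14].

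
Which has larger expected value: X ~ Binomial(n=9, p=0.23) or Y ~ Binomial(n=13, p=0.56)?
Y has larger mean (7.2800 > 2.0700)

Compute the expected value for each distribution:

X ~ Binomial(n=9, p=0.23):
E[X] = 2.0700

Y ~ Binomial(n=13, p=0.56):
E[Y] = 7.2800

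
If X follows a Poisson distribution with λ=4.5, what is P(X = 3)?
0.168718

We have X ~ Poisson(λ=4.5).

For a Poisson distribution, the PMF gives us the probability of each outcome.

Using the PMF formula:
P(X = 3) = 0.168718

Rounded to 4 decimal places: 0.1687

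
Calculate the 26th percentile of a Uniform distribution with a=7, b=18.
9.8600

We have X ~ Uniform(a=7, b=18).

We want to find x such that P(X ≤ x) = 0.26.

This is the 26th percentile, which means 26% of values fall below this point.

Using the inverse CDF (quantile function):
x = F⁻¹(0.26) = 9.8600

Verification: P(X ≤ 9.8600) = 0.26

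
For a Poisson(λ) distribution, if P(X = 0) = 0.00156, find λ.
λ = 6.4631

For a Poisson(λ) distribution, the PMF at 0 is:
P(X = 0) = λ^0 e^(-λ) / 0! = e^(-λ)

Given P(X = 0) = 0.00156:
e^(-λ) = 0.00156
-λ = ln(0.00156)
λ = -ln(0.00156) = 6.4631

Verification: e^(-6.4631) = 0.00156 ✓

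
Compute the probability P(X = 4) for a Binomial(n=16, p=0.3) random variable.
0.204048

We have X ~ Binomial(n=16, p=0.3).

For a Binomial distribution, the PMF gives us the probability of each outcome.

Using the PMF formula:
P(X = 4) = 0.204048

Rounded to 4 decimal places: 0.2040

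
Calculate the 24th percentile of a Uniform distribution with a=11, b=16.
12.2000

We have X ~ Uniform(a=11, b=16).

We want to find x such that P(X ≤ x) = 0.24.

This is the 24th percentile, which means 24% of values fall below this point.

Using the inverse CDF (quantile function):
x = F⁻¹(0.24) = 12.2000

Verification: P(X ≤ 12.2000) = 0.24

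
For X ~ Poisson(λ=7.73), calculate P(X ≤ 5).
0.217239

We have X ~ Poisson(λ=7.73).

The CDF gives us P(X ≤ k).

Using the CDF:
P(X ≤ 5) = 0.217239

This means there's approximately a 21.7% chance that X is at most 5.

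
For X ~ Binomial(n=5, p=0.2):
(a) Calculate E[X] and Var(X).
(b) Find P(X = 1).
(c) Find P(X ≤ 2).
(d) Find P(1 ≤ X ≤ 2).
(a) E[X] = 1.0000, Var(X) = 0.8000
(b) P(X = 1) = 0.409600
(c) P(X ≤ 2) = 0.942080
(d) P(1 ≤ X ≤ 2) = 0.614400

We have X ~ Binomial(n=5, p=0.2).

(a) Moments:
E[X] = 1.0000
Var(X) = 0.8000
σ = √Var(X) = 0.8944

(b) Point probability using PMF:
P(X = 1) = 0.409600

(c) Cumulative probability using CDF:
P(X ≤ 2) = F(2) = 0.942080

(d) Range probability:
P(1 ≤ X ≤ 2) = P(X ≤ 2) - P(X ≤ 0)
                   = F(2) - F(0)
                   = 0.942080 - 0.327680
                   = 0.614400

This means approximately 61.4% of outcomes fall in the interval [1, 2].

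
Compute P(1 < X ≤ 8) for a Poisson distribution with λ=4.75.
0.897264

We have X ~ Poisson(λ=4.75).

To find P(1 < X ≤ 8), we use:
P(1 < X ≤ 8) = P(X ≤ 8) - P(X ≤ 1)
                 = F(8) - F(1)
                 = 0.947011 - 0.049747
                 = 0.897264

So there's approximately a 89.7% chance that X falls in this range.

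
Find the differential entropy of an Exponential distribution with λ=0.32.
2.1394 nats

We have X ~ Exponential(λ=0.32).

The differential entropy measures the uncertainty or information content of the distribution.

For an Exponential distribution with λ=0.32:
h(X) = 2.1394 nats

(In bits, this would be 3.0866 bits.)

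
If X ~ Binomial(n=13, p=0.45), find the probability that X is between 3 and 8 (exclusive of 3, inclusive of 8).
0.837230

We have X ~ Binomial(n=13, p=0.45).

To find P(3 < X ≤ 8), we use:
P(3 < X ≤ 8) = P(X ≤ 8) - P(X ≤ 3)
                 = F(8) - F(3)
                 = 0.930151 - 0.092921
                 = 0.837230

So there's approximately a 83.7% chance that X falls in this range.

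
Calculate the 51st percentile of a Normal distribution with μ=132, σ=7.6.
132.1905

We have X ~ Normal(μ=132, σ=7.6).

We want to find x such that P(X ≤ x) = 0.51.

This is the 51st percentile, which means 51% of values fall below this point.

Using the inverse CDF (quantile function):
x = F⁻¹(0.51) = 132.1905

Verification: P(X ≤ 132.1905) = 0.51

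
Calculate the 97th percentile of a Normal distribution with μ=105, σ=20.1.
142.8040

We have X ~ Normal(μ=105, σ=20.1).

We want to find x such that P(X ≤ x) = 0.97.

This is the 97th percentile, which means 97% of values fall below this point.

Using the inverse CDF (quantile function):
x = F⁻¹(0.97) = 142.8040

Verification: P(X ≤ 142.8040) = 0.97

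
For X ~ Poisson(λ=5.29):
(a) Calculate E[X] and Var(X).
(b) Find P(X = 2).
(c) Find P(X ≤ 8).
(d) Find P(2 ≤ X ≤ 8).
(a) E[X] = 5.2900, Var(X) = 5.2900
(b) P(X = 2) = 0.070545
(c) P(X ≤ 8) = 0.911323
(d) P(2 ≤ X ≤ 8) = 0.879610

We have X ~ Poisson(λ=5.29).

(a) Moments:
E[X] = 5.2900
Var(X) = 5.2900
σ = √Var(X) = 2.3000

(b) Point probability using PMF:
P(X = 2) = 0.070545

(c) Cumulative probability using CDF:
P(X ≤ 8) = F(8) = 0.911323

(d) Range probability:
P(2 ≤ X ≤ 8) = P(X ≤ 8) - P(X ≤ 1)
                   = F(8) - F(1)
                   = 0.911323 - 0.031713
                   = 0.879610

This means approximately 88.0% of outcomes fall in the interval [2, 8].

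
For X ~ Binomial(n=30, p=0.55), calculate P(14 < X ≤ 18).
0.536404

We have X ~ Binomial(n=30, p=0.55).

To find P(14 < X ≤ 18), we use:
P(14 < X ≤ 18) = P(X ≤ 18) - P(X ≤ 14)
                 = F(18) - F(14)
                 = 0.767313 - 0.230909
                 = 0.536404

So there's approximately a 53.6% chance that X falls in this range.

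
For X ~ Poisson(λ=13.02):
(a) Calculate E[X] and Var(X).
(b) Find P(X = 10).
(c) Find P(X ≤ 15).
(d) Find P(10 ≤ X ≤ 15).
(a) E[X] = 13.0200, Var(X) = 13.0200
(b) P(X = 10) = 0.085474
(c) P(X ≤ 15) = 0.761835
(d) P(10 ≤ X ≤ 15) = 0.597340

We have X ~ Poisson(λ=13.02).

(a) Moments:
E[X] = 13.0200
Var(X) = 13.0200
σ = √Var(X) = 3.6083

(b) Point probability using PMF:
P(X = 10) = 0.085474

(c) Cumulative probability using CDF:
P(X ≤ 15) = F(15) = 0.761835

(d) Range probability:
P(10 ≤ X ≤ 15) = P(X ≤ 15) - P(X ≤ 9)
                   = F(15) - F(9)
                   = 0.761835 - 0.164495
                   = 0.597340

This means approximately 59.7% of outcomes fall in the interval [10, 15].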